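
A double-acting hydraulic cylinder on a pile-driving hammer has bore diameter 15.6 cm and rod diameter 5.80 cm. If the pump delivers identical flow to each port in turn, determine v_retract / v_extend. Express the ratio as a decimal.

Cap-side area A_cap = π/4 × (15.6 cm)² = 191.1 cm^2
Rod-side annular area A_ann = π/4 × (15.6² − 5.80²) = 164.7 cm^2
For equal Q, v ∝ 1/A, so v_ret/v_ext = A_cap/A_ann.

v_ret/v_ext ≈ 1.16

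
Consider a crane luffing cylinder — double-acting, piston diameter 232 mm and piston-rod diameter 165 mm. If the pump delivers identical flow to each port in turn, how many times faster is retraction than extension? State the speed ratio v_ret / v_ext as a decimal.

Cap-side area A_cap = π/4 × (232 mm)² = 42270 mm^2
Rod-side annular area A_ann = π/4 × (232² − 165²) = 20890 mm^2
For equal Q, v ∝ 1/A, so v_ret/v_ext = A_cap/A_ann.

v_ret/v_ext ≈ 2.02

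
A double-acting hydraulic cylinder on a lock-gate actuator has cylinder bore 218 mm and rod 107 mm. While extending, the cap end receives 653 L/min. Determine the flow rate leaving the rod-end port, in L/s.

Cap-side area A_cap = π/4 × (218 mm)² = 37330 mm^2
Rod-side annular area A_ann = π/4 × (218² − 107²) = 28330 mm^2
Piston speed v = Q_in/A_cap; rod-end outflow Q_out = v × A_ann = Q_in × A_ann/A_cap.

Q_out ≈ 8.26 L/s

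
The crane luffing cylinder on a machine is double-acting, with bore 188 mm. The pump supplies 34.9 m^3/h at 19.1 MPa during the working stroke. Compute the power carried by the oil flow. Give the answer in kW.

W ≈ 185 kW

Hydraulic power = P × Q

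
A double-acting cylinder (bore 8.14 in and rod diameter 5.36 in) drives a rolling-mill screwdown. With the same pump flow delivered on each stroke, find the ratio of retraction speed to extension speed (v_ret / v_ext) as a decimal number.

Cap-side area A_cap = π/4 × (8.14 in)² = 52.04 in^2
Rod-side annular area A_ann = π/4 × (8.14² − 5.36²) = 29.48 in^2
For equal Q, v ∝ 1/A, so v_ret/v_ext = A_cap/A_ann.

v_ret/v_ext ≈ 1.77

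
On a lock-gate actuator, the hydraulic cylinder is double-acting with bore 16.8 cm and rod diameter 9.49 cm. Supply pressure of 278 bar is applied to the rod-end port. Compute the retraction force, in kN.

Rod-side annular area A_ann = π/4 × (16.8² − 9.49²) = 150.9 cm^2
On retraction the pressure acts on the annular area (bore minus rod).
F = P × A_ann

F ≈ 420 kN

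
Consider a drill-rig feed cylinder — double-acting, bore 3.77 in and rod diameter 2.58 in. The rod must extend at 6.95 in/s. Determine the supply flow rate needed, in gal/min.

Q ≈ 20.2 gal/min

Cap-side area A_cap = π/4 × (3.77 in)² = 11.16 in^2
Q = A × v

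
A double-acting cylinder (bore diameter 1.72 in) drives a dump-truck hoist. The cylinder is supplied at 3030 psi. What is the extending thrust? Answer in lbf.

Cap-side area A_cap = π/4 × (1.72 in)² = 2.324 in^2
F = P × A_cap = 3030 psi × A_cap

F ≈ 7040 lbf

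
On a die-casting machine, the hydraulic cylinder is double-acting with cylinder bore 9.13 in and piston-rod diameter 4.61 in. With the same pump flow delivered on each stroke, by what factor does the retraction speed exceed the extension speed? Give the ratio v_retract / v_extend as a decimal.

Cap-side area A_cap = π/4 × (9.13 in)² = 65.47 in^2
Rod-side annular area A_ann = π/4 × (9.13² − 4.61²) = 48.78 in^2
For equal Q, v ∝ 1/A, so v_ret/v_ext = A_cap/A_ann.

v_ret/v_ext ≈ 1.34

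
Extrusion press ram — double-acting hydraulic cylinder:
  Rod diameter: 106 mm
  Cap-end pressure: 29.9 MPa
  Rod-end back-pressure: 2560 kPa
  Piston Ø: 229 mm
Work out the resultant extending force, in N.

Cap-side area A_cap = π/4 × (229 mm)² = 41190 mm^2
Rod-side annular area A_ann = π/4 × (229² − 106²) = 32360 mm^2
Net thrust = P_cap·A_cap − P_rod·A_ann = 1.231e6 N − 82850 N

F ≈ 1.15e6 N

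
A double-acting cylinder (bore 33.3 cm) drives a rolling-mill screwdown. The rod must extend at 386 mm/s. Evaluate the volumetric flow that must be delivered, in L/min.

Cap-side area A_cap = π/4 × (33.3 cm)² = 870.9 cm^2
Q = A × v

Q ≈ 2020 L/min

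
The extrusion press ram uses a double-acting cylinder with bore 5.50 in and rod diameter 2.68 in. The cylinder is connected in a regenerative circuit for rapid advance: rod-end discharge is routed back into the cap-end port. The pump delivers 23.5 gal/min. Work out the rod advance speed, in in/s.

In regeneration the rod-end outflow joins the pump flow into the cap end, so the net volume the pump must supply per unit advance equals the rod cross-section area.
Rod cross-section A_rod = π/4 × (2.68 in)² = 5.641 in^2
v = Q_pump / A_rod

v ≈ 16.0 in/s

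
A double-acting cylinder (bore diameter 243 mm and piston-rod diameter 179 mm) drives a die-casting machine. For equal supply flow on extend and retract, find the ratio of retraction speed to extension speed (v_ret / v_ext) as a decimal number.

Cap-side area A_cap = π/4 × (243 mm)² = 46380 mm^2
Rod-side annular area A_ann = π/4 × (243² − 179²) = 21210 mm^2
For equal Q, v ∝ 1/A, so v_ret/v_ext = A_cap/A_ann.

v_ret/v_ext ≈ 2.19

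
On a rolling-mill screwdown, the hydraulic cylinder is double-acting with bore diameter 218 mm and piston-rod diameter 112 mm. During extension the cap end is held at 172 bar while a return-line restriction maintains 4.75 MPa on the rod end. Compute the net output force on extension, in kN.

F ≈ 511 kN

Cap-side area A_cap = π/4 × (218 mm)² = 37330 mm^2
Rod-side annular area A_ann = π/4 × (218² − 112²) = 27470 mm^2
Net thrust = P_cap·A_cap − P_rod·A_ann = 642.0 kN − 130.5 kN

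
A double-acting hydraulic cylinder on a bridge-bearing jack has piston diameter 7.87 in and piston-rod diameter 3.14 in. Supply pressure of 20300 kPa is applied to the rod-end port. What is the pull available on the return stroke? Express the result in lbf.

Rod-side annular area A_ann = π/4 × (7.87² − 3.14²) = 40.90 in^2
On retraction the pressure acts on the annular area (bore minus rod).
F = P × A_ann

F ≈ 1.20e5 lbf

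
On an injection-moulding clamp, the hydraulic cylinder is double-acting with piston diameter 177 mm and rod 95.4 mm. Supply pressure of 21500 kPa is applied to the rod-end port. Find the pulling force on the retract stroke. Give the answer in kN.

Rod-side annular area A_ann = π/4 × (177² − 95.4²) = 17460 mm^2
On retraction the pressure acts on the annular area (bore minus rod).
F = P × A_ann

F ≈ 375 kN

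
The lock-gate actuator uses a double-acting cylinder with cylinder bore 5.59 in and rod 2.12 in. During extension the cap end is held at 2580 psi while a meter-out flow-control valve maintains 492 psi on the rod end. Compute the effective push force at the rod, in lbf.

Cap-side area A_cap = π/4 × (5.59 in)² = 24.54 in^2
Rod-side annular area A_ann = π/4 × (5.59² − 2.12²) = 21.01 in^2
Net thrust = P_cap·A_cap − P_rod·A_ann = 63320 lbf − 10340 lbf

F ≈ 53000 lbf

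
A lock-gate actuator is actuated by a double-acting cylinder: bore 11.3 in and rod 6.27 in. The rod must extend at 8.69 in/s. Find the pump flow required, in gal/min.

Cap-side area A_cap = π/4 × (11.3 in)² = 100.3 in^2
Q = A × v

Q ≈ 226 gal/min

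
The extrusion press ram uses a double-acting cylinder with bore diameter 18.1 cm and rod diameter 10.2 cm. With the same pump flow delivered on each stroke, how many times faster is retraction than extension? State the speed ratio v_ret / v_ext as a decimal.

Cap-side area A_cap = π/4 × (18.1 cm)² = 257.3 cm^2
Rod-side annular area A_ann = π/4 × (18.1² − 10.2²) = 175.6 cm^2
For equal Q, v ∝ 1/A, so v_ret/v_ext = A_cap/A_ann.

v_ret/v_ext ≈ 1.47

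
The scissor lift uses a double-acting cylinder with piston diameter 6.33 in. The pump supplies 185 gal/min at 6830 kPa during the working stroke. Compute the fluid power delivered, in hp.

Hydraulic power = P × Q

W ≈ 107 hp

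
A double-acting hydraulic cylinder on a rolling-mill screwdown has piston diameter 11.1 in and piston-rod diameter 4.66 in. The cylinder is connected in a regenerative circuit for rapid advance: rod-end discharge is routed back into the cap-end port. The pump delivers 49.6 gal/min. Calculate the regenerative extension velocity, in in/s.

v ≈ 11.2 in/s

In regeneration the rod-end outflow joins the pump flow into the cap end, so the net volume the pump must supply per unit advance equals the rod cross-section area.
Rod cross-section A_rod = π/4 × (4.66 in)² = 17.06 in^2
v = Q_pump / A_rod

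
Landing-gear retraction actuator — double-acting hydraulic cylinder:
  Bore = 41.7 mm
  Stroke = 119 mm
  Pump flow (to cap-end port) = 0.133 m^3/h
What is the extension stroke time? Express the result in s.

Cap-side area A_cap = π/4 × (41.7 mm)² = 1366 mm^2
Swept volume V = A × L; t = V / Q = A·L / Q

t ≈ 4.40 s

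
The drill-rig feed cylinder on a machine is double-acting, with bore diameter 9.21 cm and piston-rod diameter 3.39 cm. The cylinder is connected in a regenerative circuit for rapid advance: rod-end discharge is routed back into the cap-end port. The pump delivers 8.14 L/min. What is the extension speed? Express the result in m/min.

In regeneration the rod-end outflow joins the pump flow into the cap end, so the net volume the pump must supply per unit advance equals the rod cross-section area.
Rod cross-section A_rod = π/4 × (3.39 cm)² = 9.026 cm^2
v = Q_pump / A_rod

v ≈ 9.02 m/min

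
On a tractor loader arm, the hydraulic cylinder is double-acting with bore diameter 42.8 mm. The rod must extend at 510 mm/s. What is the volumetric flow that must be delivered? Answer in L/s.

Q ≈ 0.734 L/s

Cap-side area A_cap = π/4 × (42.8 mm)² = 1439 mm^2
Q = A × v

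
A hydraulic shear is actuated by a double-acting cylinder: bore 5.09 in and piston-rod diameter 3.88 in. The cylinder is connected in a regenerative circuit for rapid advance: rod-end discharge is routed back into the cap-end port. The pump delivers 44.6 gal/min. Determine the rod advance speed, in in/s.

v ≈ 14.5 in/s

In regeneration the rod-end outflow joins the pump flow into the cap end, so the net volume the pump must supply per unit advance equals the rod cross-section area.
Rod cross-section A_rod = π/4 × (3.88 in)² = 11.82 in^2
v = Q_pump / A_rod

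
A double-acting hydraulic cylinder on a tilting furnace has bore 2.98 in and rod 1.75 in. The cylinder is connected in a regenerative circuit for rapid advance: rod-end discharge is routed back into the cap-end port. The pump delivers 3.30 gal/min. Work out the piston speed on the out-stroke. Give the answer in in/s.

In regeneration the rod-end outflow joins the pump flow into the cap end, so the net volume the pump must supply per unit advance equals the rod cross-section area.
Rod cross-section A_rod = π/4 × (1.75 in)² = 2.405 in^2
v = Q_pump / A_rod

v ≈ 5.28 in/s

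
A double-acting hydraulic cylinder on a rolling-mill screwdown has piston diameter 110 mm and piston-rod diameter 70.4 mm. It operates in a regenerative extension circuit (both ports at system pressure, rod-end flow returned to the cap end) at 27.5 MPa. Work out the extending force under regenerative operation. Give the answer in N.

F ≈ 1.07e5 N

With equal pressure on both faces, forces on the annular region cancel; the net push is pressure × rod cross-section.
Rod cross-section A_rod = π/4 × (70.4 mm)² = 3893 mm^2
F = P × A_rod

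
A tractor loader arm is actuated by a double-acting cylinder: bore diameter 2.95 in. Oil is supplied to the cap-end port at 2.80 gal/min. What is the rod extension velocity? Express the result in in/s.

v ≈ 1.58 in/s

Cap-side area A_cap = π/4 × (2.95 in)² = 6.835 in^2
v = Q / A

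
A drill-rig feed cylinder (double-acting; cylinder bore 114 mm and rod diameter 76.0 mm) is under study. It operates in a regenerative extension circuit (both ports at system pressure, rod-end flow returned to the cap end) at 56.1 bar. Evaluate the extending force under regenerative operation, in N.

F ≈ 25400 N

With equal pressure on both faces, forces on the annular region cancel; the net push is pressure × rod cross-section.
Rod cross-section A_rod = π/4 × (76.0 mm)² = 4536 mm^2
F = P × A_rod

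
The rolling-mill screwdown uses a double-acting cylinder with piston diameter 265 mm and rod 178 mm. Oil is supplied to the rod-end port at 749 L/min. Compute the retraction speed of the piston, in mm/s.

Rod-side annular area A_ann = π/4 × (265² − 178²) = 30270 mm^2
Flow into the rod-end port fills the annular volume.
v = Q / A

v ≈ 412 mm/s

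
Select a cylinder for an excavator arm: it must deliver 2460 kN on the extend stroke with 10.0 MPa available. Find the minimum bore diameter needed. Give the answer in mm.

Extension force acts on the full piston face: F = P × (π/4)D².
D = √(4F / (πP)) = √(4 × 2460 kN / (π × 10.0 MPa))

D ≈ 560 mm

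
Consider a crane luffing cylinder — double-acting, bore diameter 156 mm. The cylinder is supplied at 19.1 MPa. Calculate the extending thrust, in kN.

F ≈ 365 kN

Cap-side area A_cap = π/4 × (156 mm)² = 19110 mm^2
F = P × A_cap = 19.1 MPa × A_cap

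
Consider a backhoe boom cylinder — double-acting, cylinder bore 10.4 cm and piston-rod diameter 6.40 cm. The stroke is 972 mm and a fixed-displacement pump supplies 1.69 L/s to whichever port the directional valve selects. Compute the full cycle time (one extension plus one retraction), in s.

Cap-side area A_cap = π/4 × (10.4 cm)² = 84.95 cm^2
Rod-side annular area A_ann = π/4 × (10.4² − 6.40²) = 52.78 cm^2
t_ext = A_cap·L/Q = 4.886 s
t_ret = A_ann·L/Q = 3.036 s
t_cycle = t_ext + t_ret

t ≈ 7.92 s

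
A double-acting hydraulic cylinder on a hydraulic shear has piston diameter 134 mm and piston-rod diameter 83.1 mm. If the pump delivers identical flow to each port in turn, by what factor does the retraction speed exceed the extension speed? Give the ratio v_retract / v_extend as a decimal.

v_ret/v_ext ≈ 1.62

Cap-side area A_cap = π/4 × (134 mm)² = 14100 mm^2
Rod-side annular area A_ann = π/4 × (134² − 83.1²) = 8679 mm^2
For equal Q, v ∝ 1/A, so v_ret/v_ext = A_cap/A_ann.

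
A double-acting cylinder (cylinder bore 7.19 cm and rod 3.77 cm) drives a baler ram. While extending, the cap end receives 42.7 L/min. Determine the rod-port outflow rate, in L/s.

Q_out ≈ 0.516 L/s

Cap-side area A_cap = π/4 × (7.19 cm)² = 40.60 cm^2
Rod-side annular area A_ann = π/4 × (7.19² − 3.77²) = 29.44 cm^2
Piston speed v = Q_in/A_cap; rod-end outflow Q_out = v × A_ann = Q_in × A_ann/A_cap.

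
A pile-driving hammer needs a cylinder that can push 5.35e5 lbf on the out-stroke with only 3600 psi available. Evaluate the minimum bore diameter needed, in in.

Extension force acts on the full piston face: F = P × (π/4)D².
D = √(4F / (πP)) = √(4 × 5.35e5 lbf / (π × 3600 psi))

D ≈ 13.8 in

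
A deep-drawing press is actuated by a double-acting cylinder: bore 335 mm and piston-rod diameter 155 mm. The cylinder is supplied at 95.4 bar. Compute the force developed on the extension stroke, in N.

Cap-side area A_cap = π/4 × (335 mm)² = 88140 mm^2
F = P × A_cap = 95.4 bar × A_cap

F ≈ 8.41e5 N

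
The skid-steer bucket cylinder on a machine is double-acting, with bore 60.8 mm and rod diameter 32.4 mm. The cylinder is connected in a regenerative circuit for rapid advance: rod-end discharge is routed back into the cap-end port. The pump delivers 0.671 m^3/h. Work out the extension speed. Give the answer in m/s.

v ≈ 0.226 m/s

In regeneration the rod-end outflow joins the pump flow into the cap end, so the net volume the pump must supply per unit advance equals the rod cross-section area.
Rod cross-section A_rod = π/4 × (32.4 mm)² = 824.5 mm^2
v = Q_pump / A_rod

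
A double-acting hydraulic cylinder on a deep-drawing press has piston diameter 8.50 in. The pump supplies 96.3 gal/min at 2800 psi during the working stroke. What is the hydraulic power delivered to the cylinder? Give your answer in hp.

W ≈ 157 hp

Hydraulic power = P × Q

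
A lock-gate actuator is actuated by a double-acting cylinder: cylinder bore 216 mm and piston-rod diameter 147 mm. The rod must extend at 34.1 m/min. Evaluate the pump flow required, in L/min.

Q ≈ 1250 L/min

Cap-side area A_cap = π/4 × (216 mm)² = 36640 mm^2
Q = A × v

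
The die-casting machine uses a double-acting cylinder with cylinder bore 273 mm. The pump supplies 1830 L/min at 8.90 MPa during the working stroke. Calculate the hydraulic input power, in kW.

W ≈ 271 kW

Hydraulic power = P × Q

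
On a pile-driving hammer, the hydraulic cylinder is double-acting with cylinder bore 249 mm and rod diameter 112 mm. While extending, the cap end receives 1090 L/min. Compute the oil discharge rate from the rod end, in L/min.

Cap-side area A_cap = π/4 × (249 mm)² = 48700 mm^2
Rod-side annular area A_ann = π/4 × (249² − 112²) = 38840 mm^2
Piston speed v = Q_in/A_cap; rod-end outflow Q_out = v × A_ann = Q_in × A_ann/A_cap.

Q_out ≈ 869 L/min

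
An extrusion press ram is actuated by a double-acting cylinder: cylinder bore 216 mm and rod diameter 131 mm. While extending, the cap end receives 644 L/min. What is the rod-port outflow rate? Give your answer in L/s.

Q_out ≈ 6.79 L/s

Cap-side area A_cap = π/4 × (216 mm)² = 36640 mm^2
Rod-side annular area A_ann = π/4 × (216² − 131²) = 23170 mm^2
Piston speed v = Q_in/A_cap; rod-end outflow Q_out = v × A_ann = Q_in × A_ann/A_cap.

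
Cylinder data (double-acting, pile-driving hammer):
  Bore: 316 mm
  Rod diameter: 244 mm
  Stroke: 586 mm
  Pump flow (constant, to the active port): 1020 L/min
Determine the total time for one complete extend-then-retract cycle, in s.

Cap-side area A_cap = π/4 × (316 mm)² = 78430 mm^2
Rod-side annular area A_ann = π/4 × (316² − 244²) = 31670 mm^2
t_ext = A_cap·L/Q = 2.703 s
t_ret = A_ann·L/Q = 1.092 s
t_cycle = t_ext + t_ret

t ≈ 3.80 s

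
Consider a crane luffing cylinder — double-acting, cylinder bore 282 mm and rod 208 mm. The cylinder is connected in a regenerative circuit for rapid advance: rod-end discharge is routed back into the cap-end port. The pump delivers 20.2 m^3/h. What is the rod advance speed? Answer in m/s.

In regeneration the rod-end outflow joins the pump flow into the cap end, so the net volume the pump must supply per unit advance equals the rod cross-section area.
Rod cross-section A_rod = π/4 × (208 mm)² = 33980 mm^2
v = Q_pump / A_rod

v ≈ 0.165 m/s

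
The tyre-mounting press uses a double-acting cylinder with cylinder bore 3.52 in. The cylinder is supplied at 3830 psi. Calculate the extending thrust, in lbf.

Cap-side area A_cap = π/4 × (3.52 in)² = 9.731 in^2
F = P × A_cap = 3830 psi × A_cap

F ≈ 37300 lbf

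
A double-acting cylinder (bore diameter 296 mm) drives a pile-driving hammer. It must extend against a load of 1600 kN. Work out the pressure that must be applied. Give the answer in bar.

Cap-side area A_cap = π/4 × (296 mm)² = 68810 mm^2
P = F / A = 1600 kN / A

P ≈ 233 bar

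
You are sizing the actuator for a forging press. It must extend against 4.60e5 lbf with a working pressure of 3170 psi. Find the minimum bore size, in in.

D ≈ 13.6 in

Extension force acts on the full piston face: F = P × (π/4)D².
D = √(4F / (πP)) = √(4 × 4.60e5 lbf / (π × 3170 psi))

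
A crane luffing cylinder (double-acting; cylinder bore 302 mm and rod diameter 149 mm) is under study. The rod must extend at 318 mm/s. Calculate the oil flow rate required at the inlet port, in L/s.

Q ≈ 22.8 L/s

Cap-side area A_cap = π/4 × (302 mm)² = 71630 mm^2
Q = A × v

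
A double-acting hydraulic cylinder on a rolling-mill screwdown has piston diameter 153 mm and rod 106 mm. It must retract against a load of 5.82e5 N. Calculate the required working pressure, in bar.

P ≈ 609 bar

Rod-side annular area A_ann = π/4 × (153² − 106²) = 9561 mm^2
Retraction: pressure acts on the annular area.
P = F / A = 5.82e5 N / A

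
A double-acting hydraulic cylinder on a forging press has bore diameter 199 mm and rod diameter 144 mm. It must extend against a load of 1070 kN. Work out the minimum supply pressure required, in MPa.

Cap-side area A_cap = π/4 × (199 mm)² = 31100 mm^2
P = F / A = 1070 kN / A

P ≈ 34.4 MPa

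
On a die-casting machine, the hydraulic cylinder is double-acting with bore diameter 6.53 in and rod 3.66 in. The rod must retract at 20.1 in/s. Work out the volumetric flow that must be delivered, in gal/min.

Rod-side annular area A_ann = π/4 × (6.53² − 3.66²) = 22.97 in^2
Q = A × v

Q ≈ 120 gal/min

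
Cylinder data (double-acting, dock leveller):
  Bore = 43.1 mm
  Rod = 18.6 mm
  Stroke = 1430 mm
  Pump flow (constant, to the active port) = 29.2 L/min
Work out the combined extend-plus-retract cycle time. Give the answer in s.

Cap-side area A_cap = π/4 × (43.1 mm)² = 1459 mm^2
Rod-side annular area A_ann = π/4 × (43.1² − 18.6²) = 1187 mm^2
t_ext = A_cap·L/Q = 4.287 s
t_ret = A_ann·L/Q = 3.489 s
t_cycle = t_ext + t_ret

t ≈ 7.78 s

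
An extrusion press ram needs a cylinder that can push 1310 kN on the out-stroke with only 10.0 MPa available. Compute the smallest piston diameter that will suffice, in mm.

D ≈ 408 mm

Extension force acts on the full piston face: F = P × (π/4)D².
D = √(4F / (πP)) = √(4 × 1310 kN / (π × 10.0 MPa))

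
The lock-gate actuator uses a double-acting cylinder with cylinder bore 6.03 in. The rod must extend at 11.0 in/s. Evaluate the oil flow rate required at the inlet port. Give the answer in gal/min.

Q ≈ 81.6 gal/min

Cap-side area A_cap = π/4 × (6.03 in)² = 28.56 in^2
Q = A × v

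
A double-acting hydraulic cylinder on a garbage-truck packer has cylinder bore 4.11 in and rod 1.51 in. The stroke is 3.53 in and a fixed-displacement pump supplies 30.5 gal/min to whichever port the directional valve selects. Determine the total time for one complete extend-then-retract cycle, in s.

Cap-side area A_cap = π/4 × (4.11 in)² = 13.27 in^2
Rod-side annular area A_ann = π/4 × (4.11² − 1.51²) = 11.48 in^2
t_ext = A_cap·L/Q = 0.3988 s
t_ret = A_ann·L/Q = 0.3450 s
t_cycle = t_ext + t_ret

t ≈ 0.744 s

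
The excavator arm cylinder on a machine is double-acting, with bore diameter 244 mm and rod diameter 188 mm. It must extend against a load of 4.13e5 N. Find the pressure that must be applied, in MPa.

P ≈ 8.83 MPa

Cap-side area A_cap = π/4 × (244 mm)² = 46760 mm^2
P = F / A = 4.13e5 N / A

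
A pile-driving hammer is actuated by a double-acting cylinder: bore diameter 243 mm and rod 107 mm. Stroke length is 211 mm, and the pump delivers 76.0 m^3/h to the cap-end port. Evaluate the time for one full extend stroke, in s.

t ≈ 0.464 s

Cap-side area A_cap = π/4 × (243 mm)² = 46380 mm^2
Swept volume V = A × L; t = V / Q = A·L / Q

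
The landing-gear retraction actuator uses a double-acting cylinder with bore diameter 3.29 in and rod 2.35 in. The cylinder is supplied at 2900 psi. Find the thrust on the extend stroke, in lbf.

F ≈ 24700 lbf

Cap-side area A_cap = π/4 × (3.29 in)² = 8.501 in^2
F = P × A_cap = 2900 psi × A_cap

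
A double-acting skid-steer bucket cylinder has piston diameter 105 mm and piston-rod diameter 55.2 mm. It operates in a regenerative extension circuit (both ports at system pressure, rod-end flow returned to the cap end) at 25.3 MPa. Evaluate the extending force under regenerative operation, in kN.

F ≈ 60.5 kN

With equal pressure on both faces, forces on the annular region cancel; the net push is pressure × rod cross-section.
Rod cross-section A_rod = π/4 × (55.2 mm)² = 2393 mm^2
F = P × A_rod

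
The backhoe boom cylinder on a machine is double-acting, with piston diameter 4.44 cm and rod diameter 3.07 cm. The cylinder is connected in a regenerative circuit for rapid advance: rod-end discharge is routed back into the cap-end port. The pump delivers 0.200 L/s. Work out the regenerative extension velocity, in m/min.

v ≈ 16.2 m/min

In regeneration the rod-end outflow joins the pump flow into the cap end, so the net volume the pump must supply per unit advance equals the rod cross-section area.
Rod cross-section A_rod = π/4 × (3.07 cm)² = 7.402 cm^2
v = Q_pump / A_rod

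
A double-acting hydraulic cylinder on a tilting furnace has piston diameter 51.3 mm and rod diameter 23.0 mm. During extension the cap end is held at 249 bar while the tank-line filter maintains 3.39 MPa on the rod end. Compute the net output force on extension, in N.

F ≈ 45900 N

Cap-side area A_cap = π/4 × (51.3 mm)² = 2067 mm^2
Rod-side annular area A_ann = π/4 × (51.3² − 23.0²) = 1651 mm^2
Net thrust = P_cap·A_cap − P_rod·A_ann = 51470 N − 5598 N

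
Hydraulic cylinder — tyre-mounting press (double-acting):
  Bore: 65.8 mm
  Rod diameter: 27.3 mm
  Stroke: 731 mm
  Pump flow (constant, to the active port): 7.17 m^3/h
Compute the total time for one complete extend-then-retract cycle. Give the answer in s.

t ≈ 2.28 s

Cap-side area A_cap = π/4 × (65.8 mm)² = 3400 mm^2
Rod-side annular area A_ann = π/4 × (65.8² − 27.3²) = 2815 mm^2
t_ext = A_cap·L/Q = 1.248 s
t_ret = A_ann·L/Q = 1.033 s
t_cycle = t_ext + t_ret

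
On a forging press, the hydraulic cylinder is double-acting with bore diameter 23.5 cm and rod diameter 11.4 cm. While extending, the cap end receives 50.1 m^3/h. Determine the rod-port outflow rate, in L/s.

Q_out ≈ 10.6 L/s

Cap-side area A_cap = π/4 × (23.5 cm)² = 433.7 cm^2
Rod-side annular area A_ann = π/4 × (23.5² − 11.4²) = 331.7 cm^2
Piston speed v = Q_in/A_cap; rod-end outflow Q_out = v × A_ann = Q_in × A_ann/A_cap.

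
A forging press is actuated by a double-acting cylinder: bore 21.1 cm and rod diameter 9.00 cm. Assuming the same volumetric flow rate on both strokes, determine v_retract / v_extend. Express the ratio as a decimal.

v_ret/v_ext ≈ 1.22

Cap-side area A_cap = π/4 × (21.1 cm)² = 349.7 cm^2
Rod-side annular area A_ann = π/4 × (21.1² − 9.00²) = 286.0 cm^2
For equal Q, v ∝ 1/A, so v_ret/v_ext = A_cap/A_ann.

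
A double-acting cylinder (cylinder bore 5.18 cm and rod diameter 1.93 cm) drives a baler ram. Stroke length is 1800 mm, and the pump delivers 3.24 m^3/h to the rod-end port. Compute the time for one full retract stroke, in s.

Rod-side annular area A_ann = π/4 × (5.18² − 1.93²) = 18.15 cm^2
Swept volume V = A × L; t = V / Q = A·L / Q

t ≈ 3.63 s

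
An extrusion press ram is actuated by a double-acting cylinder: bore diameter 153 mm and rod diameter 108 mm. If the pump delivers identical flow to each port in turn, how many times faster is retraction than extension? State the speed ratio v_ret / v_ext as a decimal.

v_ret/v_ext ≈ 1.99

Cap-side area A_cap = π/4 × (153 mm)² = 18390 mm^2
Rod-side annular area A_ann = π/4 × (153² − 108²) = 9225 mm^2
For equal Q, v ∝ 1/A, so v_ret/v_ext = A_cap/A_ann.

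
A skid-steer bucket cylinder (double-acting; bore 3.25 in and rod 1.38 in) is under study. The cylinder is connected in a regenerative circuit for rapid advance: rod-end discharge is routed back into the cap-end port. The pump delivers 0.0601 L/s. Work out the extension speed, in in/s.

In regeneration the rod-end outflow joins the pump flow into the cap end, so the net volume the pump must supply per unit advance equals the rod cross-section area.
Rod cross-section A_rod = π/4 × (1.38 in)² = 1.496 in^2
v = Q_pump / A_rod

v ≈ 2.45 in/s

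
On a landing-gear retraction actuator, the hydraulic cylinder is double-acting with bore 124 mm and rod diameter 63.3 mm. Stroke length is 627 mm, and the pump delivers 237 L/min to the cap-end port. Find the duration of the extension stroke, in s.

Cap-side area A_cap = π/4 × (124 mm)² = 12080 mm^2
Swept volume V = A × L; t = V / Q = A·L / Q

t ≈ 1.92 s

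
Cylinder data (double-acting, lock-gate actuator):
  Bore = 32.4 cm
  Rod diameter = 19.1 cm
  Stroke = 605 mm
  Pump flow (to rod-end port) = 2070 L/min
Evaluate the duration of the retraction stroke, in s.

Rod-side annular area A_ann = π/4 × (32.4² − 19.1²) = 538.0 cm^2
Swept volume V = A × L; t = V / Q = A·L / Q

t ≈ 0.943 s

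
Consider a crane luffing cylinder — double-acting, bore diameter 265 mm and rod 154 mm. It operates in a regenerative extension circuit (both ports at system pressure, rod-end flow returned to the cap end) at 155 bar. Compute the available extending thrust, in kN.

With equal pressure on both faces, forces on the annular region cancel; the net push is pressure × rod cross-section.
Rod cross-section A_rod = π/4 × (154 mm)² = 18630 mm^2
F = P × A_rod

F ≈ 289 kN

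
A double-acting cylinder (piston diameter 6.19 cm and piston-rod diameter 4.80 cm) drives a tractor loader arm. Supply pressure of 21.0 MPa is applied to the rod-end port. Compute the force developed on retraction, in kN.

F ≈ 25.2 kN

Rod-side annular area A_ann = π/4 × (6.19² − 4.80²) = 12.00 cm^2
On retraction the pressure acts on the annular area (bore minus rod).
F = P × A_ann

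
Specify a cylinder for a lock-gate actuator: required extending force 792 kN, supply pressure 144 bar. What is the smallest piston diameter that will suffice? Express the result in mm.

Extension force acts on the full piston face: F = P × (π/4)D².
D = √(4F / (πP)) = √(4 × 792 kN / (π × 144 bar))

D ≈ 265 mm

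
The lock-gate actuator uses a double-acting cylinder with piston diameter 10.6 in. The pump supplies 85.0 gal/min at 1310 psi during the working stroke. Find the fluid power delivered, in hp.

W ≈ 65.0 hp

Hydraulic power = P × Q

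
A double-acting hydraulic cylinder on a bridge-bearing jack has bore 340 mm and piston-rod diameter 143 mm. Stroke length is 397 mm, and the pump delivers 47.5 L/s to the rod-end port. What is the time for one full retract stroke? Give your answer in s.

Rod-side annular area A_ann = π/4 × (340² − 143²) = 74730 mm^2
Swept volume V = A × L; t = V / Q = A·L / Q

t ≈ 0.625 s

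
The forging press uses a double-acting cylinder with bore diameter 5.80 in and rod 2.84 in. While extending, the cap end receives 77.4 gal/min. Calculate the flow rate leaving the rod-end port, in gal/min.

Q_out ≈ 58.8 gal/min

Cap-side area A_cap = π/4 × (5.80 in)² = 26.42 in^2
Rod-side annular area A_ann = π/4 × (5.80² − 2.84²) = 20.09 in^2
Piston speed v = Q_in/A_cap; rod-end outflow Q_out = v × A_ann = Q_in × A_ann/A_cap.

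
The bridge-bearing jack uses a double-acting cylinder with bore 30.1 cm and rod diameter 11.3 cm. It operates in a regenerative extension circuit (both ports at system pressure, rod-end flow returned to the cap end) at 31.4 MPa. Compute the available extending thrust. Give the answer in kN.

F ≈ 315 kN

With equal pressure on both faces, forces on the annular region cancel; the net push is pressure × rod cross-section.
Rod cross-section A_rod = π/4 × (11.3 cm)² = 100.3 cm^2
F = P × A_rod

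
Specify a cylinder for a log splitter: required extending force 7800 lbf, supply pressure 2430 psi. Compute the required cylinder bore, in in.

D ≈ 2.02 in

Extension force acts on the full piston face: F = P × (π/4)D².
D = √(4F / (πP)) = √(4 × 7800 lbf / (π × 2430 psi))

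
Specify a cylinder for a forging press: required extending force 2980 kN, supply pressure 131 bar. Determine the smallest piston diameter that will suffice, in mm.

D ≈ 538 mm

Extension force acts on the full piston face: F = P × (π/4)D².
D = √(4F / (πP)) = √(4 × 2980 kN / (π × 131 bar))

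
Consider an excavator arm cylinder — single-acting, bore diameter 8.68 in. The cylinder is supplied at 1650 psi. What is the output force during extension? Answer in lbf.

Cap-side area A_cap = π/4 × (8.68 in)² = 59.17 in^2
F = P × A_cap = 1650 psi × A_cap

F ≈ 97600 lbf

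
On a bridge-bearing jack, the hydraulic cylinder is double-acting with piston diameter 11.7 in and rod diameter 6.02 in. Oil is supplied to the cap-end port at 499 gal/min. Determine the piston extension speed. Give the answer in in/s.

Cap-side area A_cap = π/4 × (11.7 in)² = 107.5 in^2
v = Q / A

v ≈ 17.9 in/s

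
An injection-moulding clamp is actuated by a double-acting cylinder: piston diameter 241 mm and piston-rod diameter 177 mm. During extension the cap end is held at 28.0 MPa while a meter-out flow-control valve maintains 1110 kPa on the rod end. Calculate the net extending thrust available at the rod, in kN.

Cap-side area A_cap = π/4 × (241 mm)² = 45620 mm^2
Rod-side annular area A_ann = π/4 × (241² − 177²) = 21010 mm^2
Net thrust = P_cap·A_cap − P_rod·A_ann = 1277 kN − 23.32 kN

F ≈ 1250 kN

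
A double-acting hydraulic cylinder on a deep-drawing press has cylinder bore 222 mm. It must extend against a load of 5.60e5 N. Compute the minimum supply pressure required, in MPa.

P ≈ 14.5 MPa

Cap-side area A_cap = π/4 × (222 mm)² = 38710 mm^2
P = F / A = 5.60e5 N / A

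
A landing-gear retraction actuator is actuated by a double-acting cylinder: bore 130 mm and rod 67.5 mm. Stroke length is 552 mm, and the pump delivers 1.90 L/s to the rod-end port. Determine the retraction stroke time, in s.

t ≈ 2.82 s

Rod-side annular area A_ann = π/4 × (130² − 67.5²) = 9695 mm^2
Swept volume V = A × L; t = V / Q = A·L / Q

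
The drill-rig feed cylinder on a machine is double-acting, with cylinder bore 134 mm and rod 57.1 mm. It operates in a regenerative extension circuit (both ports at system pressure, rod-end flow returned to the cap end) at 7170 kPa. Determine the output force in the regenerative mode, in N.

With equal pressure on both faces, forces on the annular region cancel; the net push is pressure × rod cross-section.
Rod cross-section A_rod = π/4 × (57.1 mm)² = 2561 mm^2
F = P × A_rod

F ≈ 18400 N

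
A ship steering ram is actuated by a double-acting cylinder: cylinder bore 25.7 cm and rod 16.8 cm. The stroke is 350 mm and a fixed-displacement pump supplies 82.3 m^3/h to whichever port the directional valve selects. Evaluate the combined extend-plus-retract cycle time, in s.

Cap-side area A_cap = π/4 × (25.7 cm)² = 518.7 cm^2
Rod-side annular area A_ann = π/4 × (25.7² − 16.8²) = 297.1 cm^2
t_ext = A_cap·L/Q = 0.7942 s
t_ret = A_ann·L/Q = 0.4548 s
t_cycle = t_ext + t_ret

t ≈ 1.25 s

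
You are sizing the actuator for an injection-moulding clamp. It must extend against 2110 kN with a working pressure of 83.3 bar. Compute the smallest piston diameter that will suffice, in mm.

D ≈ 568 mm

Extension force acts on the full piston face: F = P × (π/4)D².
D = √(4F / (πP)) = √(4 × 2110 kN / (π × 83.3 bar))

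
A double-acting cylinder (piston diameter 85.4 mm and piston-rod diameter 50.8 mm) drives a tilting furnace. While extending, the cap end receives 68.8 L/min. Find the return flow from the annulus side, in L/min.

Cap-side area A_cap = π/4 × (85.4 mm)² = 5728 mm^2
Rod-side annular area A_ann = π/4 × (85.4² − 50.8²) = 3701 mm^2
Piston speed v = Q_in/A_cap; rod-end outflow Q_out = v × A_ann = Q_in × A_ann/A_cap.

Q_out ≈ 44.5 L/min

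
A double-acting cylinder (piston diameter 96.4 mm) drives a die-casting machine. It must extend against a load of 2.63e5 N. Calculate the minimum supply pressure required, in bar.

Cap-side area A_cap = π/4 × (96.4 mm)² = 7299 mm^2
P = F / A = 2.63e5 N / A

P ≈ 360 bar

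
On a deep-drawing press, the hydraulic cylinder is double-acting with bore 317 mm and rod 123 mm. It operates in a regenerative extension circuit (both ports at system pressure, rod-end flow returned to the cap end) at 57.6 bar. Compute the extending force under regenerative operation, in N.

F ≈ 68400 N

With equal pressure on both faces, forces on the annular region cancel; the net push is pressure × rod cross-section.
Rod cross-section A_rod = π/4 × (123 mm)² = 11880 mm^2
F = P × A_rod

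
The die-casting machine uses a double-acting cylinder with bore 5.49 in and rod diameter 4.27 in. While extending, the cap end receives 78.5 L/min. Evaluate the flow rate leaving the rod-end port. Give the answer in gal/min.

Cap-side area A_cap = π/4 × (5.49 in)² = 23.67 in^2
Rod-side annular area A_ann = π/4 × (5.49² − 4.27²) = 9.352 in^2
Piston speed v = Q_in/A_cap; rod-end outflow Q_out = v × A_ann = Q_in × A_ann/A_cap.

Q_out ≈ 8.19 gal/min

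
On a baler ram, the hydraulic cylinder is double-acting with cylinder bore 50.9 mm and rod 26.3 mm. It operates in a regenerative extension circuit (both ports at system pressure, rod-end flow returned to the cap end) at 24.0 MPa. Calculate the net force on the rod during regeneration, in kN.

F ≈ 13.0 kN

With equal pressure on both faces, forces on the annular region cancel; the net push is pressure × rod cross-section.
Rod cross-section A_rod = π/4 × (26.3 mm)² = 543.3 mm^2
F = P × A_rod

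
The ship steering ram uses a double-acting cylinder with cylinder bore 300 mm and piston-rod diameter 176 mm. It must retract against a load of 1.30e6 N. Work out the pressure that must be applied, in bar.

Rod-side annular area A_ann = π/4 × (300² − 176²) = 46360 mm^2
Retraction: pressure acts on the annular area.
P = F / A = 1.30e6 N / A

P ≈ 280 bar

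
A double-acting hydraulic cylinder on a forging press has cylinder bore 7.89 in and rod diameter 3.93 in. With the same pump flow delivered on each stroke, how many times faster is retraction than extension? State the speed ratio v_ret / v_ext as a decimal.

Cap-side area A_cap = π/4 × (7.89 in)² = 48.89 in^2
Rod-side annular area A_ann = π/4 × (7.89² − 3.93²) = 36.76 in^2
For equal Q, v ∝ 1/A, so v_ret/v_ext = A_cap/A_ann.

v_ret/v_ext ≈ 1.33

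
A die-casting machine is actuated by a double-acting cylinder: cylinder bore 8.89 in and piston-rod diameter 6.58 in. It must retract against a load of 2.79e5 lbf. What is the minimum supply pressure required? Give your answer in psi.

P ≈ 9940 psi

Rod-side annular area A_ann = π/4 × (8.89² − 6.58²) = 28.07 in^2
Retraction: pressure acts on the annular area.
P = F / A = 2.79e5 lbf / A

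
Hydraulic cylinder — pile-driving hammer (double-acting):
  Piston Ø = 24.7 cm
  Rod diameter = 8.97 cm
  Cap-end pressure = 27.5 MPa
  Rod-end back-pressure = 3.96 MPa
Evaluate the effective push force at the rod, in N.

Cap-side area A_cap = π/4 × (24.7 cm)² = 479.2 cm^2
Rod-side annular area A_ann = π/4 × (24.7² − 8.97²) = 416.0 cm^2
Net thrust = P_cap·A_cap − P_rod·A_ann = 1.318e6 N − 1.647e5 N

F ≈ 1.15e6 N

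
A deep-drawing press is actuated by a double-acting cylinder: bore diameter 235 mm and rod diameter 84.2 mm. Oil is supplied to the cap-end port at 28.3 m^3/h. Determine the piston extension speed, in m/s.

v ≈ 0.181 m/s

Cap-side area A_cap = π/4 × (235 mm)² = 43370 mm^2
v = Q / A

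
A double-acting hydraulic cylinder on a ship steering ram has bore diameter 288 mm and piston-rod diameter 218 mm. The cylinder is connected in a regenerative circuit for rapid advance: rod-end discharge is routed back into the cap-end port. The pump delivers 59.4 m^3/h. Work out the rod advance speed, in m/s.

In regeneration the rod-end outflow joins the pump flow into the cap end, so the net volume the pump must supply per unit advance equals the rod cross-section area.
Rod cross-section A_rod = π/4 × (218 mm)² = 37330 mm^2
v = Q_pump / A_rod

v ≈ 0.442 m/s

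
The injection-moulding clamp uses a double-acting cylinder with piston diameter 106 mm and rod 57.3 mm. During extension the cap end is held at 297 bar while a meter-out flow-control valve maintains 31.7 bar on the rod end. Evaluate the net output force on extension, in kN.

Cap-side area A_cap = π/4 × (106 mm)² = 8825 mm^2
Rod-side annular area A_ann = π/4 × (106² − 57.3²) = 6246 mm^2
Net thrust = P_cap·A_cap − P_rod·A_ann = 262.1 kN − 19.80 kN

F ≈ 242 kN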